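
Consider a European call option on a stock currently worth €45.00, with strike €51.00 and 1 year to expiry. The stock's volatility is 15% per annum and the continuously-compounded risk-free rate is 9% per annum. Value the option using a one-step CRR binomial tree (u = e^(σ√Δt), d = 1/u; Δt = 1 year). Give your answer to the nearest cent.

CRR parameters: u = e^(σ√Δt) = e^(0.15·√1) = 1.1618, d = 1/u = 0.8607
Per-period rate: rΔt = 0.09·1 = 0.09, so R = e^0.09 = 1.0942
Risk-neutral probability p = (e^0.09 − 0.8607)/(1.1618 − 0.8607) = 0.2335/0.3011 = 0.7753
Terminal stock prices: S_u = 52.28, S_d = 38.73
Terminal payoffs (S − K): max(1.283, 0) = 1.283, max(-12.27, 0) = 0
Node 0 (S = 45): V_0 = e^(−0.09)·[0.7753·1.2825 + 0.2247·0.0000] = 0.9088

€0.91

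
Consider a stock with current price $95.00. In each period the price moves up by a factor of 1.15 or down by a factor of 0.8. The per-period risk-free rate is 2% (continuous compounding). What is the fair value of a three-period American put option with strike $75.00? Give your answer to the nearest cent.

$2.70

Risk-neutral probability p = (e^0.02 − 0.8)/(1.15 − 0.8) = 0.2202/0.3500 = 0.6291
Terminal stock prices: S_uuu = 144.5, S_uud = 100.5, S_udd = 69.92, S_ddd = 48.64
Terminal payoffs (K − S): max(-69.48, 0) = 0, max(-25.51, 0) = 0, max(5.08, 0) = 5.08, max(26.36, 0) = 26.36
Node uu (S = 125.6): continuation = e^(−0.02)·[0.6291·0.0000 + 0.3709·0.0000] = 0.0000; exercise value = 0.0000 ≤ continuation, so V_uu = 0.0000
Node ud (S = 87.4): continuation = e^(−0.02)·[0.6291·0.0000 + 0.3709·5.0800] = 1.8466; exercise value = 0.0000 ≤ continuation, so V_ud = 1.8466
Node dd (S = 60.8): continuation = e^(−0.02)·[0.6291·5.0800 + 0.3709·26.3600] = 12.7149; exercise value = 14.2000 > continuation, so V_dd = 14.2000 (exercise)
Node u (S = 109.2): continuation = e^(−0.02)·[0.6291·0.0000 + 0.3709·1.8466] = 0.6713; exercise value = 0.0000 ≤ continuation, so V_u = 0.6713
Node d (S = 76): continuation = e^(−0.02)·[0.6291·1.8466 + 0.3709·14.2000] = 6.3006; exercise value = 0.0000 ≤ continuation, so V_d = 6.3006
Node 0 (S = 95): continuation = e^(−0.02)·[0.6291·0.6713 + 0.3709·6.3006] = 2.7043; exercise value = 0.0000 ≤ continuation, so V_0 = 2.7043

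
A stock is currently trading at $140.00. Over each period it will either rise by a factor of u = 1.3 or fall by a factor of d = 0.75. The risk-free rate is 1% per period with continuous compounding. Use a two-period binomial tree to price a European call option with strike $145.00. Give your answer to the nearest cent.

Risk-neutral probability p = (e^0.01 − 0.75)/(1.3 − 0.75) = 0.2601/0.5500 = 0.4728
Terminal stock prices: S_uu = 236.6, S_ud = 136.5, S_dd = 78.75
Terminal payoffs (S − K): max(91.6, 0) = 91.6, max(-8.5, 0) = 0, max(-66.25, 0) = 0
Node u (S = 182): V_u = e^(−0.01)·[0.4728·91.6000 + 0.5272·0.0000] = 42.8792
Node d (S = 105): V_d = e^(−0.01)·[0.4728·0.0000 + 0.5272·0.0000] = 0.0000
Node 0 (S = 140): V_0 = e^(−0.01)·[0.4728·42.8792 + 0.5272·0.0000] = 20.0724

$20.07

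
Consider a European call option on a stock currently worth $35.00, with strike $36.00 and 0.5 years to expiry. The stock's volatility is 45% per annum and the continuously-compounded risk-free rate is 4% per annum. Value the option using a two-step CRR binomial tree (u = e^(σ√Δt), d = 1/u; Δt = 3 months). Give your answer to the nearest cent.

$4.02

CRR parameters: u = e^(σ√Δt) = e^(0.45·√0.25) = 1.2523, d = 1/u = 0.7985
Per-period rate: rΔt = 0.04·0.25 = 0.01, so R = e^0.01 = 1.0101
Risk-neutral probability p = (e^0.01 − 0.7985)/(1.2523 − 0.7985) = 0.2115/0.4538 = 0.4661
Terminal stock prices: S_uu = 54.89, S_ud = 35, S_dd = 22.32
Terminal payoffs (S − K): max(18.89, 0) = 18.89, max(-1, 0) = 0, max(-13.68, 0) = 0
Node u (S = 43.83): V_u = e^(−0.01)·[0.4661·18.8909 + 0.5339·0.0000] = 8.7181
Node d (S = 27.95): V_d = e^(−0.01)·[0.4661·0.0000 + 0.5339·0.0000] = 0.0000
Node 0 (S = 35): V_0 = e^(−0.01)·[0.4661·8.7181 + 0.5339·0.0000] = 4.0233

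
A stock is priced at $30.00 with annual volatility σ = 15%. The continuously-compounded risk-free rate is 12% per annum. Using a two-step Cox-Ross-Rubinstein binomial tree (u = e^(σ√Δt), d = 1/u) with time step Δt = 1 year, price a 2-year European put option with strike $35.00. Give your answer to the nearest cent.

CRR parameters: u = e^(σ√Δt) = e^(0.15·√1) = 1.1618, d = 1/u = 0.8607
Per-period rate: rΔt = 0.12·1 = 0.12, so R = e^0.12 = 1.1275
Risk-neutral probability p = (e^0.12 − 0.8607)/(1.1618 − 0.8607) = 0.2668/0.3011 = 0.8860
Terminal stock prices: S_uu = 40.5, S_ud = 30, S_dd = 22.22
Terminal payoffs (K − S): max(-5.496, 0) = 0, max(5, 0) = 5, max(12.78, 0) = 12.78
Node u (S = 34.86): V_u = e^(−0.12)·[0.8860·0.0000 + 0.1140·5.0000] = 0.5057
Node d (S = 25.82): V_d = e^(−0.12)·[0.8860·5.0000 + 0.1140·12.7755] = 5.2210
Node 0 (S = 30): V_0 = e^(−0.12)·[0.8860·0.5057 + 0.1140·5.2210] = 0.9254

$0.93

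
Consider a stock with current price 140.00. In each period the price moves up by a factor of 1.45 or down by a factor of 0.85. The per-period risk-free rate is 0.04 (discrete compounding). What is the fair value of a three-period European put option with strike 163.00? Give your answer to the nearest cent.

Risk-neutral probability p = (1 + 0.04 − 0.85)/(1.45 − 0.85) = 0.1900/0.6000 = 0.3167
Terminal stock prices: S_uuu = 426.8, S_uud = 250.2, S_udd = 146.7, S_ddd = 85.98
Terminal payoffs (K − S): max(-263.8, 0) = 0, max(-87.2, 0) = 0, max(16.33, 0) = 16.33, max(77.02, 0) = 77.02
Node uu (S = 294.4): V_uu = 1/1.04·[0.3167·0.0000 + 0.6833·0.0000] = 0.0000
Node ud (S = 172.5): V_ud = 1/1.04·[0.3167·0.0000 + 0.6833·16.3325] = 10.7313
Node dd (S = 101.1): V_dd = 1/1.04·[0.3167·16.3325 + 0.6833·77.0225] = 55.5808
Node u (S = 203): V_u = 1/1.04·[0.3167·0.0000 + 0.6833·10.7313] = 7.0510
Node d (S = 119): V_d = 1/1.04·[0.3167·10.7313 + 0.6833·55.5808] = 39.7870
Node 0 (S = 140): V_0 = 1/1.04·[0.3167·7.0510 + 0.6833·39.7870] = 28.2890

28.29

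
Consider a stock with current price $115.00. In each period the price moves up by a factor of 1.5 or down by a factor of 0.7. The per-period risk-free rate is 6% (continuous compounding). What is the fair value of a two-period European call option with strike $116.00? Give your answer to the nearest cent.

Risk-neutral probability p = (e^0.06 − 0.7)/(1.5 − 0.7) = 0.3618/0.8000 = 0.4523
Terminal stock prices: S_uu = 258.8, S_ud = 120.7, S_dd = 56.35
Terminal payoffs (S − K): max(142.8, 0) = 142.8, max(4.75, 0) = 4.75, max(-59.65, 0) = 0
Node u (S = 172.5): V_u = e^(−0.06)·[0.4523·142.7500 + 0.5477·4.7500] = 63.2553
Node d (S = 80.5): V_d = e^(−0.06)·[0.4523·4.7500 + 0.5477·0.0000] = 2.0233
Node 0 (S = 115): V_0 = e^(−0.06)·[0.4523·63.2553 + 0.5477·2.0233] = 27.9876

$27.99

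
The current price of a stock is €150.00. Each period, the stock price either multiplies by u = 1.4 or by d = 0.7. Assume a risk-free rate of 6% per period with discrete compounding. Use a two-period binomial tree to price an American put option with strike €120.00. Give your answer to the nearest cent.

€9.76

Risk-neutral probability p = (1 + 0.06 − 0.7)/(1.4 − 0.7) = 0.3600/0.7000 = 0.5143
Terminal stock prices: S_uu = 294, S_ud = 147, S_dd = 73.5
Terminal payoffs (K − S): max(-174, 0) = 0, max(-27, 0) = 0, max(46.5, 0) = 46.5
Node u (S = 210): continuation = 1/1.06·[0.5143·0.0000 + 0.4857·0.0000] = 0.0000; exercise value = 0.0000 ≤ continuation, so V_u = 0.0000
Node d (S = 105): continuation = 1/1.06·[0.5143·0.0000 + 0.4857·46.5000] = 21.3073; exercise value = 15.0000 ≤ continuation, so V_d = 21.3073
Node 0 (S = 150): continuation = 1/1.06·[0.5143·0.0000 + 0.4857·21.3073] = 9.7634; exercise value = 0.0000 ≤ continuation, so V_0 = 9.7634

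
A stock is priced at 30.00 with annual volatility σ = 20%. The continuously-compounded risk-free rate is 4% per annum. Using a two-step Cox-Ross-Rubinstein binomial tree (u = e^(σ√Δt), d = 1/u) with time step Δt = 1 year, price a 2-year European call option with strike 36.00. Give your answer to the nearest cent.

CRR parameters: u = e^(σ√Δt) = e^(0.2·√1) = 1.2214, d = 1/u = 0.8187
Per-period rate: rΔt = 0.04·1 = 0.04, so R = e^0.04 = 1.0408
Risk-neutral probability p = (e^0.04 − 0.8187)/(1.2214 − 0.8187) = 0.2221/0.4027 = 0.5515
Terminal stock prices: S_uu = 44.75, S_ud = 30, S_dd = 20.11
Terminal payoffs (S − K): max(8.755, 0) = 8.755, max(-6, 0) = 0, max(-15.89, 0) = 0
Node u (S = 36.64): V_u = e^(−0.04)·[0.5515·8.7547 + 0.4485·0.0000] = 4.6391
Node d (S = 24.56): V_d = e^(−0.04)·[0.5515·0.0000 + 0.4485·0.0000] = 0.0000
Node 0 (S = 30): V_0 = e^(−0.04)·[0.5515·4.6391 + 0.4485·0.0000] = 2.4582

2.46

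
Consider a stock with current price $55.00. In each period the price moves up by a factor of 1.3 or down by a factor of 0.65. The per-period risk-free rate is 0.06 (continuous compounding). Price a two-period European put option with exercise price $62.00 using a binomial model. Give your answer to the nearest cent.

$11.01

Risk-neutral probability p = (e^0.06 − 0.65)/(1.3 − 0.65) = 0.4118/0.6500 = 0.6336
Terminal stock prices: S_uu = 92.95, S_ud = 46.48, S_dd = 23.24
Terminal payoffs (K − S): max(-30.95, 0) = 0, max(15.52, 0) = 15.52, max(38.76, 0) = 38.76
Node u (S = 71.5): V_u = e^(−0.06)·[0.6336·0.0000 + 0.3664·15.5250] = 5.3572
Node d (S = 35.75): V_d = e^(−0.06)·[0.6336·15.5250 + 0.3664·38.7625] = 22.6394
Node 0 (S = 55): V_0 = e^(−0.06)·[0.6336·5.3572 + 0.3664·22.6394] = 11.0087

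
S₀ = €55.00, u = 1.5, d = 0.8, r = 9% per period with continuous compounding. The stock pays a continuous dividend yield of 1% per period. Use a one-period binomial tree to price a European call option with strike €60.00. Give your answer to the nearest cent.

€8.32

Per-period risk-free factor R = e^0.09 = 1.0942; dividend-adjusted growth = e^(0.09−0.01) = 1.0833.
Risk-neutral probability p = (1.0833 − 0.8)/(1.5 − 0.8) = 0.2833/0.7000 = 0.4047
Terminal stock prices: S_u = 82.5, S_d = 44
Terminal payoffs (S − K): max(22.5, 0) = 22.5, max(-16, 0) = 0
Node 0 (S = 55): V_0 = e^(−0.09)·[0.4047·22.5000 + 0.5953·0.0000] = 8.3219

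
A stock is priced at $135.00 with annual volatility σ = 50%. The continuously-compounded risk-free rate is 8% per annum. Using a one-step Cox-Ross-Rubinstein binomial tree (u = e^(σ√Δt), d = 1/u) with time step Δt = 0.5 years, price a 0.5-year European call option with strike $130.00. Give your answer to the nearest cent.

$28.06

CRR parameters: u = e^(σ√Δt) = e^(0.5·√0.5) = 1.4241, d = 1/u = 0.7022
Per-period rate: rΔt = 0.08·0.5 = 0.04, so R = e^0.04 = 1.0408
Risk-neutral probability p = (e^0.04 − 0.7022)/(1.4241 − 0.7022) = 0.3386/0.7219 = 0.4691
Terminal stock prices: S_u = 192.3, S_d = 94.8
Terminal payoffs (S − K): max(62.26, 0) = 62.26, max(-35.2, 0) = 0
Node 0 (S = 135): V_0 = e^(−0.04)·[0.4691·62.2561 + 0.5309·0.0000] = 28.0563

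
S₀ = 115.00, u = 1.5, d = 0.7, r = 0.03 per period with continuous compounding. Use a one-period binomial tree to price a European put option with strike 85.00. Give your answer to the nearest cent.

Risk-neutral probability p = (e^0.03 − 0.7)/(1.5 − 0.7) = 0.3305/0.8000 = 0.4131
Terminal stock prices: S_u = 172.5, S_d = 80.5
Terminal payoffs (K − S): max(-87.5, 0) = 0, max(4.5, 0) = 4.5
Node 0 (S = 115): V_0 = e^(−0.03)·[0.4131·0.0000 + 0.5869·4.5000] = 2.5631

2.56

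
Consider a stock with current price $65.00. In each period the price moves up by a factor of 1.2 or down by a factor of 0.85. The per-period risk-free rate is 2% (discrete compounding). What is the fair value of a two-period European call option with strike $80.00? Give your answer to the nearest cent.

Risk-neutral probability p = (1 + 0.02 − 0.85)/(1.2 − 0.85) = 0.1700/0.3500 = 0.4857
Terminal stock prices: S_uu = 93.6, S_ud = 66.3, S_dd = 46.96
Terminal payoffs (S − K): max(13.6, 0) = 13.6, max(-13.7, 0) = 0, max(-33.04, 0) = 0
Node u (S = 78): V_u = 1/1.02·[0.4857·13.6000 + 0.5143·0.0000] = 6.4762
Node d (S = 55.25): V_d = 1/1.02·[0.4857·0.0000 + 0.5143·0.0000] = 0.0000
Node 0 (S = 65): V_0 = 1/1.02·[0.4857·6.4762 + 0.5143·0.0000] = 3.0839

$3.08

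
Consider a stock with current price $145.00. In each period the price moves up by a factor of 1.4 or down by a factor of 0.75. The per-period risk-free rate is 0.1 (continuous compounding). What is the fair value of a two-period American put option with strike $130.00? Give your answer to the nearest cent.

$8.72

Risk-neutral probability p = (e^0.1 − 0.75)/(1.4 − 0.75) = 0.3552/0.6500 = 0.5464
Terminal stock prices: S_uu = 284.2, S_ud = 152.2, S_dd = 81.56
Terminal payoffs (K − S): max(-154.2, 0) = 0, max(-22.25, 0) = 0, max(48.44, 0) = 48.44
Node u (S = 203): continuation = e^(−0.1)·[0.5464·0.0000 + 0.4536·0.0000] = 0.0000; exercise value = 0.0000 ≤ continuation, so V_u = 0.0000
Node d (S = 108.8): continuation = e^(−0.1)·[0.5464·0.0000 + 0.4536·48.4375] = 19.8797; exercise value = 21.2500 > continuation, so V_d = 21.2500 (exercise)
Node 0 (S = 145): continuation = e^(−0.1)·[0.5464·0.0000 + 0.4536·21.2500] = 8.7214; exercise value = 0.0000 ≤ continuation, so V_0 = 8.7214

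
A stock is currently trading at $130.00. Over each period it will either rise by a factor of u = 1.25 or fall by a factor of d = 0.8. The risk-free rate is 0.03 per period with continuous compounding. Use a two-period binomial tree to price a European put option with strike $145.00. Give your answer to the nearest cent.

$20.91

Risk-neutral probability p = (e^0.03 − 0.8)/(1.25 − 0.8) = 0.2305/0.4500 = 0.5121
Terminal stock prices: S_uu = 203.1, S_ud = 130, S_dd = 83.2
Terminal payoffs (K − S): max(-58.12, 0) = 0, max(15, 0) = 15, max(61.8, 0) = 61.8
Node u (S = 162.5): V_u = e^(−0.03)·[0.5121·0.0000 + 0.4879·15.0000] = 7.1019
Node d (S = 104): V_d = e^(−0.03)·[0.5121·15.0000 + 0.4879·61.8000] = 36.7146
Node 0 (S = 130): V_0 = e^(−0.03)·[0.5121·7.1019 + 0.4879·36.7146] = 20.9124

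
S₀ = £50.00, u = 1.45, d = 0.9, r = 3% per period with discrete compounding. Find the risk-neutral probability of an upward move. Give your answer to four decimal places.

Risk-neutral probability p = (1 + 0.03 − 0.9)/(1.45 − 0.9) = 0.1300/0.5500 = 0.2364

p = 0.2364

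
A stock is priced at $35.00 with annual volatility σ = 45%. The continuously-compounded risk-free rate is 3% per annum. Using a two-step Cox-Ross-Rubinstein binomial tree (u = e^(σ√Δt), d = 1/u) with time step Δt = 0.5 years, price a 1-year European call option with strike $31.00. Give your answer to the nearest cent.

$8.65

CRR parameters: u = e^(σ√Δt) = e^(0.45·√0.5) = 1.3746, d = 1/u = 0.7275
Per-period rate: rΔt = 0.03·0.5 = 0.015, so R = e^0.015 = 1.0151
Risk-neutral probability p = (e^0.015 − 0.7275)/(1.3746 − 0.7275) = 0.2877/0.6472 = 0.4445
Terminal stock prices: S_uu = 66.14, S_ud = 35, S_dd = 18.52
Terminal payoffs (S − K): max(35.14, 0) = 35.14, max(4, 0) = 4, max(-12.48, 0) = 0
Node u (S = 48.11): V_u = e^(−0.015)·[0.4445·35.1380 + 0.5555·4.0000] = 17.5742
Node d (S = 25.46): V_d = e^(−0.015)·[0.4445·4.0000 + 0.5555·0.0000] = 1.7514
Node 0 (S = 35): V_0 = e^(−0.015)·[0.4445·17.5742 + 0.5555·1.7514] = 8.6533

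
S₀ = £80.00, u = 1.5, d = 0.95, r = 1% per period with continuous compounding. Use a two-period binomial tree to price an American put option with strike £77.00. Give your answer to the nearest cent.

Risk-neutral probability p = (e^0.01 − 0.95)/(1.5 − 0.95) = 0.0601/0.5500 = 0.1092
Terminal stock prices: S_uu = 180, S_ud = 114, S_dd = 72.2
Terminal payoffs (K − S): max(-103, 0) = 0, max(-37, 0) = 0, max(4.8, 0) = 4.8
Node u (S = 120): continuation = e^(−0.01)·[0.1092·0.0000 + 0.8908·0.0000] = 0.0000; exercise value = 0.0000 ≤ continuation, so V_u = 0.0000
Node d (S = 76): continuation = e^(−0.01)·[0.1092·0.0000 + 0.8908·4.8000] = 4.2334; exercise value = 1.0000 ≤ continuation, so V_d = 4.2334
Node 0 (S = 80): continuation = e^(−0.01)·[0.1092·0.0000 + 0.8908·4.2334] = 3.7336; exercise value = 0.0000 ≤ continuation, so V_0 = 3.7336

£3.73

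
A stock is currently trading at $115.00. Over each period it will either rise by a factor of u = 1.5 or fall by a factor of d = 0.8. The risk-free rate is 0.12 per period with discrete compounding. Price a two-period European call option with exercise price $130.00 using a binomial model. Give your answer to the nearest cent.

$24.61

Risk-neutral probability p = (1 + 0.12 − 0.8)/(1.5 − 0.8) = 0.3200/0.7000 = 0.4571
Terminal stock prices: S_uu = 258.8, S_ud = 138, S_dd = 73.6
Terminal payoffs (S − K): max(128.8, 0) = 128.8, max(8, 0) = 8, max(-56.4, 0) = 0
Node u (S = 172.5): V_u = 1/1.12·[0.4571·128.7500 + 0.5429·8.0000] = 56.4286
Node d (S = 92): V_d = 1/1.12·[0.4571·8.0000 + 0.5429·0.0000] = 3.2653
Node 0 (S = 115): V_0 = 1/1.12·[0.4571·56.4286 + 0.5429·3.2653] = 24.6147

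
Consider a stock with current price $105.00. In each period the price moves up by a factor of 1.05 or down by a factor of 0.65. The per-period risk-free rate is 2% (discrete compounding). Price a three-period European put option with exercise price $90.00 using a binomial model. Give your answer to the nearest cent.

$3.34

Risk-neutral probability p = (1 + 0.02 − 0.65)/(1.05 − 0.65) = 0.3700/0.4000 = 0.9250
Terminal stock prices: S_uuu = 121.6, S_uud = 75.25, S_udd = 46.58, S_ddd = 28.84
Terminal payoffs (K − S): max(-31.55, 0) = 0, max(14.75, 0) = 14.75, max(43.42, 0) = 43.42, max(61.16, 0) = 61.16
Node uu (S = 115.8): V_uu = 1/1.02·[0.9250·0.0000 + 0.0750·14.7544] = 1.0849
Node ud (S = 71.66): V_ud = 1/1.02·[0.9250·14.7544 + 0.0750·43.4194] = 16.5728
Node dd (S = 44.36): V_dd = 1/1.02·[0.9250·43.4194 + 0.0750·61.1644] = 43.8728
Node u (S = 110.2): V_u = 1/1.02·[0.9250·1.0849 + 0.0750·16.5728] = 2.2024
Node d (S = 68.25): V_d = 1/1.02·[0.9250·16.5728 + 0.0750·43.8728] = 18.2552
Node 0 (S = 105): V_0 = 1/1.02·[0.9250·2.2024 + 0.0750·18.2552] = 3.3396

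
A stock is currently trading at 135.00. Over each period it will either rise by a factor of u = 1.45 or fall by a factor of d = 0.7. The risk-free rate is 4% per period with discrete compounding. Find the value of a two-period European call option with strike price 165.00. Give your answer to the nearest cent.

22.58

Risk-neutral probability p = (1 + 0.04 − 0.7)/(1.45 − 0.7) = 0.3400/0.7500 = 0.4533
Terminal stock prices: S_uu = 283.8, S_ud = 137, S_dd = 66.15
Terminal payoffs (S − K): max(118.8, 0) = 118.8, max(-27.98, 0) = 0, max(-98.85, 0) = 0
Node u (S = 195.8): V_u = 1/1.04·[0.4533·118.8375 + 0.5467·0.0000] = 51.8010
Node d (S = 94.5): V_d = 1/1.04·[0.4533·0.0000 + 0.5467·0.0000] = 0.0000
Node 0 (S = 135): V_0 = 1/1.04·[0.4533·51.8010 + 0.5467·0.0000] = 22.5799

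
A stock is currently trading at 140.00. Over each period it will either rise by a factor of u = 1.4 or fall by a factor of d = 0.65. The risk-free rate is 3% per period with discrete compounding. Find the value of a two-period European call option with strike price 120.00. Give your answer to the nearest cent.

Risk-neutral probability p = (1 + 0.03 − 0.65)/(1.4 − 0.65) = 0.3800/0.7500 = 0.5067
Terminal stock prices: S_uu = 274.4, S_ud = 127.4, S_dd = 59.15
Terminal payoffs (S − K): max(154.4, 0) = 154.4, max(7.4, 0) = 7.4, max(-60.85, 0) = 0
Node u (S = 196): V_u = 1/1.03·[0.5067·154.4000 + 0.4933·7.4000] = 79.4951
Node d (S = 91): V_d = 1/1.03·[0.5067·7.4000 + 0.4933·0.0000] = 3.6401
Node 0 (S = 140): V_0 = 1/1.03·[0.5067·79.4951 + 0.4933·3.6401] = 40.8479

40.85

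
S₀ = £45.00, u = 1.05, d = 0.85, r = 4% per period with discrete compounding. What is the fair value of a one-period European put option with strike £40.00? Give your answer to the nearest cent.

£0.08

Risk-neutral probability p = (1 + 0.04 − 0.85)/(1.05 − 0.85) = 0.1900/0.2000 = 0.9500
Terminal stock prices: S_u = 47.25, S_d = 38.25
Terminal payoffs (K − S): max(-7.25, 0) = 0, max(1.75, 0) = 1.75
Node 0 (S = 45): V_0 = 1/1.04·[0.9500·0.0000 + 0.0500·1.7500] = 0.0841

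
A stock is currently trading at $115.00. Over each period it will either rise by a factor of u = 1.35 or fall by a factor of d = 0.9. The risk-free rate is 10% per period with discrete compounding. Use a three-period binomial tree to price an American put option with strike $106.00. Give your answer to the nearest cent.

Risk-neutral probability p = (1 + 0.1 − 0.9)/(1.35 − 0.9) = 0.2000/0.4500 = 0.4444
Terminal stock prices: S_uuu = 282.9, S_uud = 188.6, S_udd = 125.8, S_ddd = 83.84
Terminal payoffs (K − S): max(-176.9, 0) = 0, max(-82.63, 0) = 0, max(-19.75, 0) = 0, max(22.16, 0) = 22.16
Node uu (S = 209.6): continuation = 1/1.1·[0.4444·0.0000 + 0.5556·0.0000] = 0.0000; exercise value = 0.0000 ≤ continuation, so V_uu = 0.0000
Node ud (S = 139.7): continuation = 1/1.1·[0.4444·0.0000 + 0.5556·0.0000] = 0.0000; exercise value = 0.0000 ≤ continuation, so V_ud = 0.0000
Node dd (S = 93.15): continuation = 1/1.1·[0.4444·0.0000 + 0.5556·22.1650] = 11.1944; exercise value = 12.8500 > continuation, so V_dd = 12.8500 (exercise)
Node u (S = 155.2): continuation = 1/1.1·[0.4444·0.0000 + 0.5556·0.0000] = 0.0000; exercise value = 0.0000 ≤ continuation, so V_u = 0.0000
Node d (S = 103.5): continuation = 1/1.1·[0.4444·0.0000 + 0.5556·12.8500] = 6.4899; exercise value = 2.5000 ≤ continuation, so V_d = 6.4899
Node 0 (S = 115): continuation = 1/1.1·[0.4444·0.0000 + 0.5556·6.4899] = 3.2777; exercise value = 0.0000 ≤ continuation, so V_0 = 3.2777

$3.28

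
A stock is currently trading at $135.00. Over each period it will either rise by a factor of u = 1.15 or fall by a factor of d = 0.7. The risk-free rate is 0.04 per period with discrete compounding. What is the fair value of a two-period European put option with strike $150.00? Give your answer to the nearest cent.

Risk-neutral probability p = (1 + 0.04 − 0.7)/(1.15 − 0.7) = 0.3400/0.4500 = 0.7556
Terminal stock prices: S_uu = 178.5, S_ud = 108.7, S_dd = 66.15
Terminal payoffs (K − S): max(-28.54, 0) = 0, max(41.33, 0) = 41.33, max(83.85, 0) = 83.85
Node u (S = 155.2): V_u = 1/1.04·[0.7556·0.0000 + 0.2444·41.3250] = 9.7131
Node d (S = 94.5): V_d = 1/1.04·[0.7556·41.3250 + 0.2444·83.8500] = 49.7308
Node 0 (S = 135): V_0 = 1/1.04·[0.7556·9.7131 + 0.2444·49.7308] = 18.7454

$18.75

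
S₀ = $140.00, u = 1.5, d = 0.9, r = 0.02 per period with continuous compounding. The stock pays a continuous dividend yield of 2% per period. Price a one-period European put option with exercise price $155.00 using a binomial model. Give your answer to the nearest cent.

$23.69

Per-period risk-free factor R = e^0.02 = 1.0202; dividend-adjusted growth = e^(0.02−0.02) = 1.0000.
Risk-neutral probability p = (1.0000 − 0.9)/(1.5 − 0.9) = 0.1000/0.6000 = 0.1667
Terminal stock prices: S_u = 210, S_d = 126
Terminal payoffs (K − S): max(-55, 0) = 0, max(29, 0) = 29
Node 0 (S = 140): V_0 = e^(−0.02)·[0.1667·0.0000 + 0.8333·29.0000] = 23.6881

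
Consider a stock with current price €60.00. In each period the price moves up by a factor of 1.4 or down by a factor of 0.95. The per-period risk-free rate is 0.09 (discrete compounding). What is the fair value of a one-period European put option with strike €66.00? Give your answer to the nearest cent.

€5.69

Risk-neutral probability p = (1 + 0.09 − 0.95)/(1.4 − 0.95) = 0.1400/0.4500 = 0.3111
Terminal stock prices: S_u = 84, S_d = 57
Terminal payoffs (K − S): max(-18, 0) = 0, max(9, 0) = 9
Node 0 (S = 60): V_0 = 1/1.09·[0.3111·0.0000 + 0.6889·9.0000] = 5.6881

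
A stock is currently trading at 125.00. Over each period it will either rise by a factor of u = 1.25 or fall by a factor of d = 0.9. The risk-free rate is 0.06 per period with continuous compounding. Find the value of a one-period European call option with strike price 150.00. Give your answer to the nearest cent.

2.72

Risk-neutral probability p = (e^0.06 − 0.9)/(1.25 − 0.9) = 0.1618/0.3500 = 0.4624
Terminal stock prices: S_u = 156.2, S_d = 112.5
Terminal payoffs (S − K): max(6.25, 0) = 6.25, max(-37.5, 0) = 0
Node 0 (S = 125): V_0 = e^(−0.06)·[0.4624·6.2500 + 0.5376·0.0000] = 2.7216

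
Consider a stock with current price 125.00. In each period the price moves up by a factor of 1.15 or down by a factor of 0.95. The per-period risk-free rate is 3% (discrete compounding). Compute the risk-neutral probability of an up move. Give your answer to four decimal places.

Risk-neutral probability p = (1 + 0.03 − 0.95)/(1.15 − 0.95) = 0.0800/0.2000 = 0.4000

p = 0.4000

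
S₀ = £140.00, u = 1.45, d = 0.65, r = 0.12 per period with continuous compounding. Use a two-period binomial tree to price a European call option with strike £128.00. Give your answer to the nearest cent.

Risk-neutral probability p = (e^0.12 − 0.65)/(1.45 − 0.65) = 0.4775/0.8000 = 0.5969
Terminal stock prices: S_uu = 294.4, S_ud = 132, S_dd = 59.15
Terminal payoffs (S − K): max(166.4, 0) = 166.4, max(3.95, 0) = 3.95, max(-68.85, 0) = 0
Node u (S = 203): V_u = e^(−0.12)·[0.5969·166.3500 + 0.4031·3.9500] = 89.4742
Node d (S = 91): V_d = e^(−0.12)·[0.5969·3.9500 + 0.4031·0.0000] = 2.0910
Node 0 (S = 140): V_0 = e^(−0.12)·[0.5969·89.4742 + 0.4031·2.0910] = 48.1132

£48.11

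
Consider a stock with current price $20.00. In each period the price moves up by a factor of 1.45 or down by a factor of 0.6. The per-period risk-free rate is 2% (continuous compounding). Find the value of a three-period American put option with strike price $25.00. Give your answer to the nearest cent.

$8.27

Risk-neutral probability p = (e^0.02 − 0.6)/(1.45 − 0.6) = 0.4202/0.8500 = 0.4944
Terminal stock prices: S_uuu = 60.97, S_uud = 25.23, S_udd = 10.44, S_ddd = 4.32
Terminal payoffs (K − S): max(-35.97, 0) = 0, max(-0.23, 0) = 0, max(14.56, 0) = 14.56, max(20.68, 0) = 20.68
Node uu (S = 42.05): continuation = e^(−0.02)·[0.4944·0.0000 + 0.5056·0.0000] = 0.0000; exercise value = 0.0000 ≤ continuation, so V_uu = 0.0000
Node ud (S = 17.4): continuation = e^(−0.02)·[0.4944·0.0000 + 0.5056·14.5600] = 7.2164; exercise value = 7.6000 > continuation, so V_ud = 7.6000 (exercise)
Node dd (S = 7.2): continuation = e^(−0.02)·[0.4944·14.5600 + 0.5056·20.6800] = 17.3050; exercise value = 17.8000 > continuation, so V_dd = 17.8000 (exercise)
Node u (S = 29): continuation = e^(−0.02)·[0.4944·0.0000 + 0.5056·7.6000] = 3.7668; exercise value = 0.0000 ≤ continuation, so V_u = 3.7668
Node d (S = 12): continuation = e^(−0.02)·[0.4944·7.6000 + 0.5056·17.8000] = 12.5050; exercise value = 13.0000 > continuation, so V_d = 13.0000 (exercise)
Node 0 (S = 20): continuation = e^(−0.02)·[0.4944·3.7668 + 0.5056·13.0000] = 8.2685; exercise value = 5.0000 ≤ continuation, so V_0 = 8.2685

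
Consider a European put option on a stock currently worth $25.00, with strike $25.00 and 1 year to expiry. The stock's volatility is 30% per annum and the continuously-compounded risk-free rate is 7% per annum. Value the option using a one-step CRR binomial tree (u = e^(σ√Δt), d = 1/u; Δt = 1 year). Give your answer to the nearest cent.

$2.75

CRR parameters: u = e^(σ√Δt) = e^(0.3·√1) = 1.3499, d = 1/u = 0.7408
Per-period rate: rΔt = 0.07·1 = 0.07, so R = e^0.07 = 1.0725
Risk-neutral probability p = (e^0.07 − 0.7408)/(1.3499 − 0.7408) = 0.3317/0.6090 = 0.5446
Terminal stock prices: S_u = 33.75, S_d = 18.52
Terminal payoffs (K − S): max(-8.746, 0) = 0, max(6.48, 0) = 6.48
Node 0 (S = 25): V_0 = e^(−0.07)·[0.5446·0.0000 + 0.4554·6.4795] = 2.7512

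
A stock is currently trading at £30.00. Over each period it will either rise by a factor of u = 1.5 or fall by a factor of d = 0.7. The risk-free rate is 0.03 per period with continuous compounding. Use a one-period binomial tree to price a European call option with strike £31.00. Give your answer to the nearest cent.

£5.61

Risk-neutral probability p = (e^0.03 − 0.7)/(1.5 − 0.7) = 0.3305/0.8000 = 0.4131
Terminal stock prices: S_u = 45, S_d = 21
Terminal payoffs (S − K): max(14, 0) = 14, max(-10, 0) = 0
Node 0 (S = 30): V_0 = e^(−0.03)·[0.4131·14.0000 + 0.5869·0.0000] = 5.6120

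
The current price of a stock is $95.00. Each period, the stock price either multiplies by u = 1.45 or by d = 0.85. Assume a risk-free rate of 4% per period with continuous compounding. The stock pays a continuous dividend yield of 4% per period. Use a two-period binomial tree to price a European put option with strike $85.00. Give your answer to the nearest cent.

Per-period risk-free factor R = e^0.04 = 1.0408; dividend-adjusted growth = e^(0.04−0.04) = 1.0000.
Risk-neutral probability p = (1.0000 − 0.85)/(1.45 − 0.85) = 0.1500/0.6000 = 0.2500
Terminal stock prices: S_uu = 199.7, S_ud = 117.1, S_dd = 68.64
Terminal payoffs (K − S): max(-114.7, 0) = 0, max(-32.09, 0) = 0, max(16.36, 0) = 16.36
Node u (S = 137.8): V_u = e^(−0.04)·[0.2500·0.0000 + 0.7500·0.0000] = 0.0000
Node d (S = 80.75): V_d = e^(−0.04)·[0.2500·0.0000 + 0.7500·16.3625] = 11.7907
Node 0 (S = 95): V_0 = e^(−0.04)·[0.2500·0.0000 + 0.7500·11.7907] = 8.4963

$8.50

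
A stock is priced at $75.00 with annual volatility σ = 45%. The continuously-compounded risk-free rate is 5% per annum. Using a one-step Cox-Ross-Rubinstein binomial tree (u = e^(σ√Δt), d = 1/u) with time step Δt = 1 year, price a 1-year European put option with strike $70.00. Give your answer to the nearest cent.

$11.72

CRR parameters: u = e^(σ√Δt) = e^(0.45·√1) = 1.5683, d = 1/u = 0.6376
Per-period rate: rΔt = 0.05·1 = 0.05, so R = e^0.05 = 1.0513
Risk-neutral probability p = (e^0.05 − 0.6376)/(1.5683 − 0.6376) = 0.4136/0.9307 = 0.4445
Terminal stock prices: S_u = 117.6, S_d = 47.82
Terminal payoffs (K − S): max(-47.62, 0) = 0, max(22.18, 0) = 22.18
Node 0 (S = 75): V_0 = e^(−0.05)·[0.4445·0.0000 + 0.5555·22.1779] = 11.7200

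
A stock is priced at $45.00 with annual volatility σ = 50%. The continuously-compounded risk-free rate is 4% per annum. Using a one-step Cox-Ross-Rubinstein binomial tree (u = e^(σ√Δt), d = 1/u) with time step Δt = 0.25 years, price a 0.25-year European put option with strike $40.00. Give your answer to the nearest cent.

CRR parameters: u = e^(σ√Δt) = e^(0.5·√0.25) = 1.2840, d = 1/u = 0.7788
Per-period rate: rΔt = 0.04·0.25 = 0.01, so R = e^0.01 = 1.0101
Risk-neutral probability p = (e^0.01 − 0.7788)/(1.2840 − 0.7788) = 0.2312/0.5052 = 0.4577
Terminal stock prices: S_u = 57.78, S_d = 35.05
Terminal payoffs (K − S): max(-17.78, 0) = 0, max(4.954, 0) = 4.954
Node 0 (S = 45): V_0 = e^(−0.01)·[0.4577·0.0000 + 0.5423·4.9540] = 2.6597

$2.66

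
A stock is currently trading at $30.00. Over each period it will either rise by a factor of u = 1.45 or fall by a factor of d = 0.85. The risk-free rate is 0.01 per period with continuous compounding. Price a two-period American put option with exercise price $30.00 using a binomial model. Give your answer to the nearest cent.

Risk-neutral probability p = (e^0.01 − 0.85)/(1.45 − 0.85) = 0.1601/0.6000 = 0.2668
Terminal stock prices: S_uu = 63.08, S_ud = 36.98, S_dd = 21.67
Terminal payoffs (K − S): max(-33.08, 0) = 0, max(-6.975, 0) = 0, max(8.325, 0) = 8.325
Node u (S = 43.5): continuation = e^(−0.01)·[0.2668·0.0000 + 0.7332·0.0000] = 0.0000; exercise value = 0.0000 ≤ continuation, so V_u = 0.0000
Node d (S = 25.5): continuation = e^(−0.01)·[0.2668·0.0000 + 0.7332·8.3250] = 6.0436; exercise value = 4.5000 ≤ continuation, so V_d = 6.0436
Node 0 (S = 30): continuation = e^(−0.01)·[0.2668·0.0000 + 0.7332·6.0436] = 4.3873; exercise value = 0.0000 ≤ continuation, so V_0 = 4.3873

$4.39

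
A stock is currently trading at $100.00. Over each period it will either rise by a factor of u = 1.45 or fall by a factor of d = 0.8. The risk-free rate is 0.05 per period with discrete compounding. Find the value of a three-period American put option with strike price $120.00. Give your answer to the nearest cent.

Risk-neutral probability p = (1 + 0.05 − 0.8)/(1.45 − 0.8) = 0.2500/0.6500 = 0.3846
Terminal stock prices: S_uuu = 304.9, S_uud = 168.2, S_udd = 92.8, S_ddd = 51.2
Terminal payoffs (K − S): max(-184.9, 0) = 0, max(-48.2, 0) = 0, max(27.2, 0) = 27.2, max(68.8, 0) = 68.8
Node uu (S = 210.2): continuation = 1/1.05·[0.3846·0.0000 + 0.6154·0.0000] = 0.0000; exercise value = 0.0000 ≤ continuation, so V_uu = 0.0000
Node ud (S = 116): continuation = 1/1.05·[0.3846·0.0000 + 0.6154·27.2000] = 15.9414; exercise value = 4.0000 ≤ continuation, so V_ud = 15.9414
Node dd (S = 64): continuation = 1/1.05·[0.3846·27.2000 + 0.6154·68.8000] = 50.2857; exercise value = 56.0000 > continuation, so V_dd = 56.0000 (exercise)
Node u (S = 145): continuation = 1/1.05·[0.3846·0.0000 + 0.6154·15.9414] = 9.3429; exercise value = 0.0000 ≤ continuation, so V_u = 9.3429
Node d (S = 80): continuation = 1/1.05·[0.3846·15.9414 + 0.6154·56.0000] = 38.6599; exercise value = 40.0000 > continuation, so V_d = 40.0000 (exercise)
Node 0 (S = 100): continuation = 1/1.05·[0.3846·9.3429 + 0.6154·40.0000] = 26.8655; exercise value = 20.0000 ≤ continuation, so V_0 = 26.8655

$26.87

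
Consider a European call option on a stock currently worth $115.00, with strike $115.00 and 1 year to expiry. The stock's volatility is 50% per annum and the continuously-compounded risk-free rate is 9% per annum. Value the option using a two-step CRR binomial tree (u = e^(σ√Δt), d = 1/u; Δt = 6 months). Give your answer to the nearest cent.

$24.51

CRR parameters: u = e^(σ√Δt) = e^(0.5·√0.5) = 1.4241, d = 1/u = 0.7022
Per-period rate: rΔt = 0.09·0.5 = 0.045, so R = e^0.045 = 1.0460
Risk-neutral probability p = (e^0.045 − 0.7022)/(1.4241 − 0.7022) = 0.3438/0.7219 = 0.4763
Terminal stock prices: S_uu = 233.2, S_ud = 115, S_dd = 56.7
Terminal payoffs (S − K): max(118.2, 0) = 118.2, max(0, 0) = 0, max(-58.3, 0) = 0
Node u (S = 163.8): V_u = e^(−0.045)·[0.4763·118.2332 + 0.5237·0.0000] = 53.8340
Node d (S = 80.75): V_d = e^(−0.045)·[0.4763·0.0000 + 0.5237·0.0000] = 0.0000
Node 0 (S = 115): V_0 = e^(−0.045)·[0.4763·53.8340 + 0.5237·0.0000] = 24.5117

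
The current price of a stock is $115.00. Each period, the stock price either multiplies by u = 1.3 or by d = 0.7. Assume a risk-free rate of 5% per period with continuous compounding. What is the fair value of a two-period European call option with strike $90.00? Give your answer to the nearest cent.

$38.80

Risk-neutral probability p = (e^0.05 − 0.7)/(1.3 − 0.7) = 0.3513/0.6000 = 0.5855
Terminal stock prices: S_uu = 194.4, S_ud = 104.6, S_dd = 56.35
Terminal payoffs (S − K): max(104.4, 0) = 104.4, max(14.65, 0) = 14.65, max(-33.65, 0) = 0
Node u (S = 149.5): V_u = e^(−0.05)·[0.5855·104.3500 + 0.4145·14.6500] = 63.8894
Node d (S = 80.5): V_d = e^(−0.05)·[0.5855·14.6500 + 0.4145·0.0000] = 8.1586
Node 0 (S = 115): V_0 = e^(−0.05)·[0.5855·63.8894 + 0.4145·8.1586] = 38.7971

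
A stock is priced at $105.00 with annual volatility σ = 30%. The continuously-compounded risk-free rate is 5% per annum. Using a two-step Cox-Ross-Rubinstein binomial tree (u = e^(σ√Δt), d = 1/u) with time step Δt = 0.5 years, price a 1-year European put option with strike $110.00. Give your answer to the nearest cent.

CRR parameters: u = e^(σ√Δt) = e^(0.3·√0.5) = 1.2363, d = 1/u = 0.8089
Per-period rate: rΔt = 0.05·0.5 = 0.025, so R = e^0.025 = 1.0253
Risk-neutral probability p = (e^0.025 − 0.8089)/(1.2363 − 0.8089) = 0.2165/0.4275 = 0.5064
Terminal stock prices: S_uu = 160.5, S_ud = 105, S_dd = 68.7
Terminal payoffs (K − S): max(-50.49, 0) = 0, max(5, 0) = 5, max(41.3, 0) = 41.3
Node u (S = 129.8): V_u = e^(−0.025)·[0.5064·0.0000 + 0.4936·5.0000] = 2.4071
Node d (S = 84.93): V_d = e^(−0.025)·[0.5064·5.0000 + 0.4936·41.3036] = 22.3540
Node 0 (S = 105): V_0 = e^(−0.025)·[0.5064·2.4071 + 0.4936·22.3540] = 11.9506

$11.95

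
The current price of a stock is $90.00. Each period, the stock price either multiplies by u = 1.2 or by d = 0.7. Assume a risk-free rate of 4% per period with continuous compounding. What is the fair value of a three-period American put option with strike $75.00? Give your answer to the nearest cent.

$5.60

Risk-neutral probability p = (e^0.04 − 0.7)/(1.2 − 0.7) = 0.3408/0.5000 = 0.6816
Terminal stock prices: S_uuu = 155.5, S_uud = 90.72, S_udd = 52.92, S_ddd = 30.87
Terminal payoffs (K − S): max(-80.52, 0) = 0, max(-15.72, 0) = 0, max(22.08, 0) = 22.08, max(44.13, 0) = 44.13
Node uu (S = 129.6): continuation = e^(−0.04)·[0.6816·0.0000 + 0.3184·0.0000] = 0.0000; exercise value = 0.0000 ≤ continuation, so V_uu = 0.0000
Node ud (S = 75.6): continuation = e^(−0.04)·[0.6816·0.0000 + 0.3184·22.0800] = 6.7542; exercise value = 0.0000 ≤ continuation, so V_ud = 6.7542
Node dd (S = 44.1): continuation = e^(−0.04)·[0.6816·22.0800 + 0.3184·44.1300] = 27.9592; exercise value = 30.9000 > continuation, so V_dd = 30.9000 (exercise)
Node u (S = 108): continuation = e^(−0.04)·[0.6816·0.0000 + 0.3184·6.7542] = 2.0661; exercise value = 0.0000 ≤ continuation, so V_u = 2.0661
Node d (S = 63): continuation = e^(−0.04)·[0.6816·6.7542 + 0.3184·30.9000] = 13.8754; exercise value = 12.0000 ≤ continuation, so V_d = 13.8754
Node 0 (S = 90): continuation = e^(−0.04)·[0.6816·2.0661 + 0.3184·13.8754] = 5.5975; exercise value = 0.0000 ≤ continuation, so V_0 = 5.5975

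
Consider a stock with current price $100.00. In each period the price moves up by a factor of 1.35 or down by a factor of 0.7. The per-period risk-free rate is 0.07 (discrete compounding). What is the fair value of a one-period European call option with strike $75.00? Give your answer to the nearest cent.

Risk-neutral probability p = (1 + 0.07 − 0.7)/(1.35 − 0.7) = 0.3700/0.6500 = 0.5692
Terminal stock prices: S_u = 135, S_d = 70
Terminal payoffs (S − K): max(60, 0) = 60, max(-5, 0) = 0
Node 0 (S = 100): V_0 = 1/1.07·[0.5692·60.0000 + 0.4308·0.0000] = 31.9195

$31.92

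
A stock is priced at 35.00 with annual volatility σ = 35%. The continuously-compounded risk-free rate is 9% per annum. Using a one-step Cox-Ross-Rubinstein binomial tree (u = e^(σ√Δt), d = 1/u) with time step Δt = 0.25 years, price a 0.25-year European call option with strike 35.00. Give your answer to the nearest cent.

3.41

CRR parameters: u = e^(σ√Δt) = e^(0.35·√0.25) = 1.1912, d = 1/u = 0.8395
Per-period rate: rΔt = 0.09·0.25 = 0.0225, so R = e^0.0225 = 1.0228
Risk-neutral probability p = (e^0.0225 − 0.8395)/(1.1912 − 0.8395) = 0.1833/0.3518 = 0.5210
Terminal stock prices: S_u = 41.69, S_d = 29.38
Terminal payoffs (S − K): max(6.694, 0) = 6.694, max(-5.619, 0) = 0
Node 0 (S = 35): V_0 = e^(−0.0225)·[0.5210·6.6936 + 0.4790·0.0000] = 3.4101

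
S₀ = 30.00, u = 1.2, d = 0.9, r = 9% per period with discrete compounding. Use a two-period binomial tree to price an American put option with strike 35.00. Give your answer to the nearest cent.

5.00

Risk-neutral probability p = (1 + 0.09 − 0.9)/(1.2 − 0.9) = 0.1900/0.3000 = 0.6333
Terminal stock prices: S_uu = 43.2, S_ud = 32.4, S_dd = 24.3
Terminal payoffs (K − S): max(-8.2, 0) = 0, max(2.6, 0) = 2.6, max(10.7, 0) = 10.7
Node u (S = 36): continuation = 1/1.09·[0.6333·0.0000 + 0.3667·2.6000] = 0.8746; exercise value = 0.0000 ≤ continuation, so V_u = 0.8746
Node d (S = 27): continuation = 1/1.09·[0.6333·2.6000 + 0.3667·10.7000] = 5.1101; exercise value = 8.0000 > continuation, so V_d = 8.0000 (exercise)
Node 0 (S = 30): continuation = 1/1.09·[0.6333·0.8746 + 0.3667·8.0000] = 3.1993; exercise value = 5.0000 > continuation, so V_0 = 5.0000 (exercise)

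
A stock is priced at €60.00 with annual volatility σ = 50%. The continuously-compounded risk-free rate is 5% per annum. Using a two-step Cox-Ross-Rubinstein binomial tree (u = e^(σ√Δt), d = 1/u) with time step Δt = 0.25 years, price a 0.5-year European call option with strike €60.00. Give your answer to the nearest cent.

CRR parameters: u = e^(σ√Δt) = e^(0.5·√0.25) = 1.2840, d = 1/u = 0.7788
Per-period rate: rΔt = 0.05·0.25 = 0.0125, so R = e^0.0125 = 1.0126
Risk-neutral probability p = (e^0.0125 − 0.7788)/(1.2840 − 0.7788) = 0.2338/0.5052 = 0.4627
Terminal stock prices: S_uu = 98.92, S_ud = 60, S_dd = 36.39
Terminal payoffs (S − K): max(38.92, 0) = 38.92, max(0, 0) = 0, max(-23.61, 0) = 0
Node u (S = 77.04): V_u = e^(−0.0125)·[0.4627·38.9233 + 0.5373·0.0000] = 17.7869
Node d (S = 46.73): V_d = e^(−0.0125)·[0.4627·0.0000 + 0.5373·0.0000] = 0.0000
Node 0 (S = 60): V_0 = e^(−0.0125)·[0.4627·17.7869 + 0.5373·0.0000] = 8.1281

€8.13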